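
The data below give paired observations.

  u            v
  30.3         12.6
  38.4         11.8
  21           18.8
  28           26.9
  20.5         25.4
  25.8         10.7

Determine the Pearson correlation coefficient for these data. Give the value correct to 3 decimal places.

-0.519

n = 6, Σu = 164, Σv = 106.2, Σu² = 4703.54, Σv² = 2134.7, Σuv = 2779.66
nΣuv − ΣuΣv = 16677.96 − 17416.8 = -738.84
nΣu² − (Σu)² = 28221.24 − 26896 = 1325.24; nΣv² − (Σv)² = 12808.2 − 11278.44 = 1529.76
r = -738.84 / √(1325.24 × 1529.76) = -738.84 / 1423.8326 ≈ -0.519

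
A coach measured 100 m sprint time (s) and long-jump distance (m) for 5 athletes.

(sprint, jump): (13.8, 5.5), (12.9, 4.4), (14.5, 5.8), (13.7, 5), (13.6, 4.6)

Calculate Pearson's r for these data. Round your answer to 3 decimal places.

0.899

n = 5, Σx = 68.5, Σy = 25.3, Σx² = 939.75, Σy² = 129.41, Σxy = 347.82
nΣxy − ΣxΣy = 1739.1 − 1733.05 = 6.05
nΣx² − (Σx)² = 4698.75 − 4692.25 = 6.5; nΣy² − (Σy)² = 647.05 − 640.09 = 6.96
r = 6.05 / √(6.5 × 6.96) = 6.05 / 6.7261 ≈ 0.899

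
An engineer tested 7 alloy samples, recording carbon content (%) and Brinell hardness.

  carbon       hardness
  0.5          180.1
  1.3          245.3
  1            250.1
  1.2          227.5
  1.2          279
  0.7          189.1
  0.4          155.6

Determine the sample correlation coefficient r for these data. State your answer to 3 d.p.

0.902

n = 7, Σx = 6.3, Σy = 1526.7, Σx² = 6.47, Σy² = 344725.53, Σxy = 1461.45
nΣxy − ΣxΣy = 10230.15 − 9618.21 = 611.94
nΣx² − (Σx)² = 45.29 − 39.69 = 5.6; nΣy² − (Σy)² = 2413078.71 − 2330812.89 = 82265.82
r = 611.94 / √(5.6 × 82265.82) = 611.94 / 678.7404 ≈ 0.902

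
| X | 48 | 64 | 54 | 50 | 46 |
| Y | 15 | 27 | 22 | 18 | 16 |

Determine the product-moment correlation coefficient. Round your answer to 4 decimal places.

0.9734

n = 5, ΣX = 262, ΣY = 98, ΣX² = 13932, ΣY² = 2018, ΣXY = 5272
nΣXY − ΣXΣY = 26360 − 25676 = 684
nΣX² − (ΣX)² = 69660 − 68644 = 1016; nΣY² − (ΣY)² = 10090 − 9604 = 486
r = 684 / √(1016 × 486) = 684 / 702.6920 ≈ 0.9734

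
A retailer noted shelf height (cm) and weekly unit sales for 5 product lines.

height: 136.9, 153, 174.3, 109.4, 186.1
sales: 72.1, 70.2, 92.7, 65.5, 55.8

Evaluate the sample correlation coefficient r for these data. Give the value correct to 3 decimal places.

n = 5, Σx = 759.7, Σy = 356.3, Σx² = 119132.67, Σy² = 26123.63, Σxy = 54318.78
nΣxy − ΣxΣy = 271593.9 − 270681.11 = 912.79
nΣx² − (Σx)² = 595663.35 − 577144.09 = 18519.26; nΣy² − (Σy)² = 130618.15 − 126949.69 = 3668.46
r = 912.79 / √(18519.26 × 3668.46) = 912.79 / 8242.4004 ≈ 0.111

0.111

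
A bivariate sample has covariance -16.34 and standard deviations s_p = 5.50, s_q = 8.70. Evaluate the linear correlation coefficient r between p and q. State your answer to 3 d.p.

-0.341

r = Cov(p,q) / (s_p · s_q) = -16.34 / (5.50 × 8.70)
  = -16.34 / 47.8500 ≈ -0.341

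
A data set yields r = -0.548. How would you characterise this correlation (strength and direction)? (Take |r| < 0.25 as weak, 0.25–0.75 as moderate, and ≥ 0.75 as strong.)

moderate negative

r = -0.548 < 0 so the relationship is negative.
|r| = 0.548, which falls in the moderate range.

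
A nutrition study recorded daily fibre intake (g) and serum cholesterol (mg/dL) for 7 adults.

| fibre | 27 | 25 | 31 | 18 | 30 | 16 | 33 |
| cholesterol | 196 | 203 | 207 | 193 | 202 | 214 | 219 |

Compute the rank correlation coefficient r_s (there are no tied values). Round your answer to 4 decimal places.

Rank fibre: 4, 3, 6, 2, 5, 1, 7
Rank cholesterol: 2, 4, 5, 1, 3, 6, 7
d = rank(fibre) − rank(cholesterol): 2, -1, 1, 1, 2, -5, 0; Σd² = 36
ρ = 1 − 6Σd² / [n(n²−1)] = 1 − 6×36 / (7×48) = 1 − 216/336 ≈ 0.3571

0.3571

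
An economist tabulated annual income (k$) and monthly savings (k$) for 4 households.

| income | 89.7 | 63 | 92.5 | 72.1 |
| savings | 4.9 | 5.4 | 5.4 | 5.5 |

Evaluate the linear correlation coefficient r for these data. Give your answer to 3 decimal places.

-0.514

n = 4, Σx = 317.3, Σy = 21.2, Σx² = 25769.75, Σy² = 112.58, Σxy = 1675.78
nΣxy − ΣxΣy = 6703.12 − 6726.76 = -23.64
nΣx² − (Σx)² = 103079 − 100679.29 = 2399.71; nΣy² − (Σy)² = 450.32 − 449.44 = 0.88
r = -23.64 / √(2399.71 × 0.88) = -23.64 / 45.9537 ≈ -0.514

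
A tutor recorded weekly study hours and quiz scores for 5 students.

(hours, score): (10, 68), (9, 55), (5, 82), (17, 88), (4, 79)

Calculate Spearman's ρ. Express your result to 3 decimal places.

0.200

Rank hours: 4, 3, 2, 5, 1
Rank score: 2, 1, 4, 5, 3
d = rank(hours) − rank(score): 2, 2, -2, 0, -2; Σd² = 16
ρ = 1 − 6Σd² / [n(n²−1)] = 1 − 6×16 / (5×24) = 1 − 96/120 ≈ 0.200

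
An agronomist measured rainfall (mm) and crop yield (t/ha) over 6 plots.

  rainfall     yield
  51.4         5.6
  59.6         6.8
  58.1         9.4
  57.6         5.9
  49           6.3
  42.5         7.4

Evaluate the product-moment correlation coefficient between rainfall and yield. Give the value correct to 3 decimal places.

0.147

n = 6, Σx = 318.2, Σy = 41.4, Σx² = 17094.74, Σy² = 295.22, Σxy = 2202.3
nΣxy − ΣxΣy = 13213.8 − 13173.48 = 40.32
nΣx² − (Σx)² = 102568.44 − 101251.24 = 1317.2; nΣy² − (Σy)² = 1771.32 − 1713.96 = 57.36
r = 40.32 / √(1317.2 × 57.36) = 40.32 / 274.8720 ≈ 0.147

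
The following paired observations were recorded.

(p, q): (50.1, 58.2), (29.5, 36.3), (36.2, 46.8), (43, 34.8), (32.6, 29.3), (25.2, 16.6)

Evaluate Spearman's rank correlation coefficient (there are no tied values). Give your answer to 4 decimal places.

Rank p: 6, 2, 4, 5, 3, 1
Rank q: 6, 4, 5, 3, 2, 1
d = rank(p) − rank(q): 0, -2, -1, 2, 1, 0; Σd² = 10
ρ = 1 − 6Σd² / [n(n²−1)] = 1 − 6×10 / (6×35) = 1 − 60/210 ≈ 0.7143

0.7143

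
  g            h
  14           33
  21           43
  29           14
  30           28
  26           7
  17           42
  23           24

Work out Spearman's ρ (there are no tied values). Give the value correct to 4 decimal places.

-0.6071

Rank g: 1, 3, 6, 7, 5, 2, 4
Rank h: 5, 7, 2, 4, 1, 6, 3
d = rank(g) − rank(h): -4, -4, 4, 3, 4, -4, 1; Σd² = 90
ρ = 1 − 6Σd² / [n(n²−1)] = 1 − 6×90 / (7×48) = 1 − 540/336 ≈ -0.6071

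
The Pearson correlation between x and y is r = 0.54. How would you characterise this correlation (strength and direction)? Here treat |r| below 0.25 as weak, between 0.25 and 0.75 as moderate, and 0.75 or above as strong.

r = 0.54 > 0 so the relationship is positive.
|r| = 0.54, which falls in the moderate range.

moderate positive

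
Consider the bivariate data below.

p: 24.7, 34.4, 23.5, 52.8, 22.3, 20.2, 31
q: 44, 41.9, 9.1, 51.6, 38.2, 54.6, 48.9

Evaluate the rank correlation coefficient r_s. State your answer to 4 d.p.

0.1071

Rank p: 4, 6, 3, 7, 2, 1, 5
Rank q: 4, 3, 1, 6, 2, 7, 5
d = rank(p) − rank(q): 0, 3, 2, 1, 0, -6, 0; Σd² = 50
ρ = 1 − 6Σd² / [n(n²−1)] = 1 − 6×50 / (7×48) = 1 − 300/336 ≈ 0.1071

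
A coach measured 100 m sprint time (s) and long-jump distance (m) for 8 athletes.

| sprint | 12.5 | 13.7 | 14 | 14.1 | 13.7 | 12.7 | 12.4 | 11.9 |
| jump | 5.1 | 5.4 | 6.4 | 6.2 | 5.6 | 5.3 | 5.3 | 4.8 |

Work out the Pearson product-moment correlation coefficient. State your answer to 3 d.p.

0.879

n = 8, Σx = 105, Σy = 44.1, Σx² = 1383.1, Σy² = 245.15, Σxy = 581.62
nΣxy − ΣxΣy = 4652.96 − 4630.5 = 22.46
nΣx² − (Σx)² = 11064.8 − 11025 = 39.8; nΣy² − (Σy)² = 1961.2 − 1944.81 = 16.39
r = 22.46 / √(39.8 × 16.39) = 22.46 / 25.5406 ≈ 0.879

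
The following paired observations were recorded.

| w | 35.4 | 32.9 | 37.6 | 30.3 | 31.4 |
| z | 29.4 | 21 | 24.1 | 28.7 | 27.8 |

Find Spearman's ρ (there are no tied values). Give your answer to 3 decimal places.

Rank w: 4, 3, 5, 1, 2
Rank z: 5, 1, 2, 4, 3
d = rank(w) − rank(z): -1, 2, 3, -3, -1; Σd² = 24
ρ = 1 − 6Σd² / [n(n²−1)] = 1 − 6×24 / (5×24) = 1 − 144/120 ≈ -0.200

-0.200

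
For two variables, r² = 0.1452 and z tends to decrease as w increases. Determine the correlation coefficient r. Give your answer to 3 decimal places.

-0.381

|r| = √0.1452 = 0.381
The association is negative, so r = −0.381.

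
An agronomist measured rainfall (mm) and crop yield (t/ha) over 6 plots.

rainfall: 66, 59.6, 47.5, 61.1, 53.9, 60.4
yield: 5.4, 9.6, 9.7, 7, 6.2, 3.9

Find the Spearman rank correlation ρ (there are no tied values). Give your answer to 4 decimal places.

-0.6000

Rank rainfall: 6, 3, 1, 5, 2, 4
Rank yield: 2, 5, 6, 4, 3, 1
d = rank(rainfall) − rank(yield): 4, -2, -5, 1, -1, 3; Σd² = 56
ρ = 1 − 6Σd² / [n(n²−1)] = 1 − 6×56 / (6×35) = 1 − 336/210 ≈ -0.6000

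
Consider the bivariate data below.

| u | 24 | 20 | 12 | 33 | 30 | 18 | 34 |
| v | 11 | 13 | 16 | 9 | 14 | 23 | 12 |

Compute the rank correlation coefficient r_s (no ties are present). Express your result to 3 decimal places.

-0.714

Rank u: 4, 3, 1, 6, 5, 2, 7
Rank v: 2, 4, 6, 1, 5, 7, 3
d = rank(u) − rank(v): 2, -1, -5, 5, 0, -5, 4; Σd² = 96
ρ = 1 − 6Σd² / [n(n²−1)] = 1 − 6×96 / (7×48) = 1 − 576/336 ≈ -0.714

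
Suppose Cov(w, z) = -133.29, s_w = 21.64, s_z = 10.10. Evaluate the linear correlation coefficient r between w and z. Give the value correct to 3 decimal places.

r = Cov(w,z) / (s_w · s_z) = -133.29 / (21.64 × 10.10)
  = -133.29 / 218.5640 ≈ -0.610

-0.610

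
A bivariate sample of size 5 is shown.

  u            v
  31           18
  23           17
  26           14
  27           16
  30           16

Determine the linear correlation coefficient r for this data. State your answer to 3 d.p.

0.294

n = 5, Σu = 137, Σv = 81, Σu² = 3795, Σv² = 1321, Σuv = 2225
nΣuv − ΣuΣv = 11125 − 11097 = 28
nΣu² − (Σu)² = 18975 − 18769 = 206; nΣv² − (Σv)² = 6605 − 6561 = 44
r = 28 / √(206 × 44) = 28 / 95.2050 ≈ 0.294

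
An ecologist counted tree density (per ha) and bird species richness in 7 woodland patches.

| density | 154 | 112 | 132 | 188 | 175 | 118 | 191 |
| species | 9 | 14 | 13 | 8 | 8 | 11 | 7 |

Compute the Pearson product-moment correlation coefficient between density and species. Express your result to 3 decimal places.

n = 7, Σx = 1070, Σy = 70, Σx² = 170058, Σy² = 744, Σxy = 10209
nΣxy − ΣxΣy = 71463 − 74900 = -3437
nΣx² − (Σx)² = 1190406 − 1144900 = 45506; nΣy² − (Σy)² = 5208 − 4900 = 308
r = -3437 / √(45506 × 308) = -3437 / 3743.7746 ≈ -0.918

-0.918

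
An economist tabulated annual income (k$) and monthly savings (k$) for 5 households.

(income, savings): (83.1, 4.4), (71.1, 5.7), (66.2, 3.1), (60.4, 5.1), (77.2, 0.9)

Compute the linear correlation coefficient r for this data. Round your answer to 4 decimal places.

n = 5, Σx = 358, Σy = 19.2, Σx² = 25951.26, Σy² = 88.28, Σxy = 1353.65
nΣxy − ΣxΣy = 6768.25 − 6873.6 = -105.35
nΣx² − (Σx)² = 129756.3 − 128164 = 1592.3; nΣy² − (Σy)² = 441.4 − 368.64 = 72.76
r = -105.35 / √(1592.3 × 72.76) = -105.35 / 340.3759 ≈ -0.3095

-0.3095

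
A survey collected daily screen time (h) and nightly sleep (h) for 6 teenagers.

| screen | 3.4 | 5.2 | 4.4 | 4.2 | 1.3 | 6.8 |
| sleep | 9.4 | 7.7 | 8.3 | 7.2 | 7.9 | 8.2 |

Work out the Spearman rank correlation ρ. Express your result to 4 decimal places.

Rank screen: 2, 5, 4, 3, 1, 6
Rank sleep: 6, 2, 5, 1, 3, 4
d = rank(screen) − rank(sleep): -4, 3, -1, 2, -2, 2; Σd² = 38
ρ = 1 − 6Σd² / [n(n²−1)] = 1 − 6×38 / (6×35) = 1 − 228/210 ≈ -0.0857

-0.0857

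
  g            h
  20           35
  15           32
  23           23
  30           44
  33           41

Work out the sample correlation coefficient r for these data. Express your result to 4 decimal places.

0.6104

n = 5, Σg = 121, Σh = 175, Σg² = 3143, Σh² = 6395, Σgh = 4382
nΣgh − ΣgΣh = 21910 − 21175 = 735
nΣg² − (Σg)² = 15715 − 14641 = 1074; nΣh² − (Σh)² = 31975 − 30625 = 1350
r = 735 / √(1074 × 1350) = 735 / 1204.1179 ≈ 0.6104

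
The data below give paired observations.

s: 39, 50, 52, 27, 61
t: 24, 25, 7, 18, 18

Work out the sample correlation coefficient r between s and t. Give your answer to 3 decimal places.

n = 5, Σs = 229, Σt = 92, Σs² = 11175, Σt² = 1898, Σst = 4134
nΣst − ΣsΣt = 20670 − 21068 = -398
nΣs² − (Σs)² = 55875 − 52441 = 3434; nΣt² − (Σt)² = 9490 − 8464 = 1026
r = -398 / √(3434 × 1026) = -398 / 1877.0413 ≈ -0.212

-0.212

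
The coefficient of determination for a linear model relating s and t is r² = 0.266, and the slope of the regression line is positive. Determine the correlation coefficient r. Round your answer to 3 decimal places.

|r| = √0.266 = 0.516
The association is positive, so r = 0.516.

0.516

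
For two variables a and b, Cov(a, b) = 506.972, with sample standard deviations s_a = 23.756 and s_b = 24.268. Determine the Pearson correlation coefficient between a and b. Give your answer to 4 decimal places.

0.8794

r = Cov(a,b) / (s_a · s_b) = 506.972 / (23.756 × 24.268)
  = 506.972 / 576.5106 ≈ 0.8794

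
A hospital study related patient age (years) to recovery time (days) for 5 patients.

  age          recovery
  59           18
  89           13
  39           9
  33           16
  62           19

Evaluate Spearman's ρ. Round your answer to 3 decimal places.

0.200

Rank age: 3, 5, 2, 1, 4
Rank recovery: 4, 2, 1, 3, 5
d = rank(age) − rank(recovery): -1, 3, 1, -2, -1; Σd² = 16
ρ = 1 − 6Σd² / [n(n²−1)] = 1 − 6×16 / (5×24) = 1 − 96/120 ≈ 0.200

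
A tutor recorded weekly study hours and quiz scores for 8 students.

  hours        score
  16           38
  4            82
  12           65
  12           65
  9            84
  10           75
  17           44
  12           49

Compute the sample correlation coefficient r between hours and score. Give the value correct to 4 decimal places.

-0.8740

n = 8, Σx = 92, Σy = 502, Σx² = 1174, Σy² = 33636, Σxy = 5338
nΣxy − ΣxΣy = 42704 − 46184 = -3480
nΣx² − (Σx)² = 9392 − 8464 = 928; nΣy² − (Σy)² = 269088 − 252004 = 17084
r = -3480 / √(928 × 17084) = -3480 / 3981.7021 ≈ -0.8740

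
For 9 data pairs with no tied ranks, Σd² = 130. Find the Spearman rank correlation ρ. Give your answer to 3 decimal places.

-0.083

ρ = 1 − 6Σd² / [n(n²−1)] = 1 − 6×130 / (9×80)
  = 1 − 780/720 = 1 − 1.0833 ≈ -0.083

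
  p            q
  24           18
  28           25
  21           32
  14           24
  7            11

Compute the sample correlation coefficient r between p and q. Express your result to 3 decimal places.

0.564

n = 5, Σp = 94, Σq = 110, Σp² = 2046, Σq² = 2670, Σpq = 2217
nΣpq − ΣpΣq = 11085 − 10340 = 745
nΣp² − (Σp)² = 10230 − 8836 = 1394; nΣq² − (Σq)² = 13350 − 12100 = 1250
r = 745 / √(1394 × 1250) = 745 / 1320.0379 ≈ 0.564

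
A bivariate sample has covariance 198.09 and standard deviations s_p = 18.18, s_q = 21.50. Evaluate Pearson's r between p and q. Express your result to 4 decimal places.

0.5068

r = Cov(p,q) / (s_p · s_q) = 198.09 / (18.18 × 21.50)
  = 198.09 / 390.8700 ≈ 0.5068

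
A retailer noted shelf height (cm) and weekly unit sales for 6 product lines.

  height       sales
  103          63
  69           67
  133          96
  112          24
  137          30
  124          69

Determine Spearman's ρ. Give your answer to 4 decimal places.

Rank height: 2, 1, 5, 3, 6, 4
Rank sales: 3, 4, 6, 1, 2, 5
d = rank(height) − rank(sales): -1, -3, -1, 2, 4, -1; Σd² = 32
ρ = 1 − 6Σd² / [n(n²−1)] = 1 − 6×32 / (6×35) = 1 − 192/210 ≈ 0.0857

0.0857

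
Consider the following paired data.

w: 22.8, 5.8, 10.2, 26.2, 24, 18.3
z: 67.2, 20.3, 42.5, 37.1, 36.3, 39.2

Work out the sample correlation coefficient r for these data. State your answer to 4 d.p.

n = 6, Σw = 107.3, Σz = 242.6, Σw² = 2254.85, Σz² = 10964.92, Σwz = 4643.98
nΣwz − ΣwΣz = 27863.88 − 26030.98 = 1832.9
nΣw² − (Σw)² = 13529.1 − 11513.29 = 2015.81; nΣz² − (Σz)² = 65789.52 − 58854.76 = 6934.76
r = 1832.9 / √(2015.81 × 6934.76) = 1832.9 / 3738.8713 ≈ 0.4902

0.4902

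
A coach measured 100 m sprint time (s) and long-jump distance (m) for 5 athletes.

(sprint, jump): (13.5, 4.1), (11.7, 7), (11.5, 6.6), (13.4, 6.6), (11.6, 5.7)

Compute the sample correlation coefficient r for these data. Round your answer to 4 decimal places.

-0.5262

n = 5, Σx = 61.7, Σy = 30, Σx² = 765.51, Σy² = 185.42, Σxy = 367.71
nΣxy − ΣxΣy = 1838.55 − 1851 = -12.45
nΣx² − (Σx)² = 3827.55 − 3806.89 = 20.66; nΣy² − (Σy)² = 927.1 − 900 = 27.1
r = -12.45 / √(20.66 × 27.1) = -12.45 / 23.6619 ≈ -0.5262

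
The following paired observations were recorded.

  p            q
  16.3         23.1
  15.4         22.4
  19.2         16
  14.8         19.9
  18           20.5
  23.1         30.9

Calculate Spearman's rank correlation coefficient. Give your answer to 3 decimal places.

0.257

Rank p: 3, 2, 5, 1, 4, 6
Rank q: 5, 4, 1, 2, 3, 6
d = rank(p) − rank(q): -2, -2, 4, -1, 1, 0; Σd² = 26
ρ = 1 − 6Σd² / [n(n²−1)] = 1 − 6×26 / (6×35) = 1 − 156/210 ≈ 0.257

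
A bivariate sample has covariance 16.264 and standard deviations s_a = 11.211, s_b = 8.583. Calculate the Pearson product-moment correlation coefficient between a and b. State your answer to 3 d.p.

r = Cov(a,b) / (s_a · s_b) = 16.264 / (11.211 × 8.583)
  = 16.264 / 96.2240 ≈ 0.169

0.169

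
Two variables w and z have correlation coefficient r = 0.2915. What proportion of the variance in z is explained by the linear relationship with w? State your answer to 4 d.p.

0.0850

r² = (0.2915)² = 0.0850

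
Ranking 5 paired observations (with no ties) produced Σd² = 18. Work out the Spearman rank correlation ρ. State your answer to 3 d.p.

ρ = 1 − 6Σd² / [n(n²−1)] = 1 − 6×18 / (5×24)
  = 1 − 108/120 = 1 − 0.9000 ≈ 0.100

0.100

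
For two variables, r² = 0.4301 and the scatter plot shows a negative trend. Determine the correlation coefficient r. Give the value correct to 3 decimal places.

-0.656

|r| = √0.4301 = 0.656
The association is negative, so r = −0.656.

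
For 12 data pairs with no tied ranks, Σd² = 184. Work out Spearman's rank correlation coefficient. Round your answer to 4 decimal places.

ρ = 1 − 6Σd² / [n(n²−1)] = 1 − 6×184 / (12×143)
  = 1 − 1104/1716 = 1 − 0.64336 ≈ 0.3566

0.3566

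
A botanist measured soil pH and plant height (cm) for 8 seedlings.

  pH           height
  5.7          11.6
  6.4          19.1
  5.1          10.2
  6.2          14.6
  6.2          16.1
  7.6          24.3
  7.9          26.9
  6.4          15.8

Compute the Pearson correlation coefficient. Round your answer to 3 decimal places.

n = 8, Σx = 51.5, Σy = 138.6, Σx² = 337.47, Σy² = 2639.52, Σxy = 929.03
nΣxy − ΣxΣy = 7432.24 − 7137.9 = 294.34
nΣx² − (Σx)² = 2699.76 − 2652.25 = 47.51; nΣy² − (Σy)² = 21116.16 − 19209.96 = 1906.2
r = 294.34 / √(47.51 × 1906.2) = 294.34 / 300.9378 ≈ 0.978

0.978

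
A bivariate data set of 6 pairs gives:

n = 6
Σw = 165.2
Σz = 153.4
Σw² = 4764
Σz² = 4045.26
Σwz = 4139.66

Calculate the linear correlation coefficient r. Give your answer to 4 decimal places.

-0.5150

r = (nΣwz − ΣwΣz) / √[(nΣw² − (Σw)²)(nΣz² − (Σz)²)]
Numerator: 6×4139.66 − 165.2×153.4 = -503.72
Denominator: √[(28584 − 27291.04)(24271.56 − 23531.56)] = √[1292.96 × 740] = 978.1566
r = -503.72 / 978.1566 ≈ -0.5150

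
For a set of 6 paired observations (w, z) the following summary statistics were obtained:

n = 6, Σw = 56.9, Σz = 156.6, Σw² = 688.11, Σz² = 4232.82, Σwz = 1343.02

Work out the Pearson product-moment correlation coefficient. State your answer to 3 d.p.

r = (nΣwz − ΣwΣz) / √[(nΣw² − (Σw)²)(nΣz² − (Σz)²)]
Numerator: 6×1343.02 − 56.9×156.6 = -852.42
Denominator: √[(4128.66 − 3237.61)(25396.92 − 24523.56)] = √[891.05 × 873.36] = 882.1607
r = -852.42 / 882.1607 ≈ -0.966

-0.966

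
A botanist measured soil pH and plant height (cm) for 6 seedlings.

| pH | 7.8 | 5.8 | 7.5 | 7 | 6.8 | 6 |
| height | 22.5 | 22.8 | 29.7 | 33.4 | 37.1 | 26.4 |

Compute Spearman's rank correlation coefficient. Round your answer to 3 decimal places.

-0.086

Rank pH: 6, 1, 5, 4, 3, 2
Rank height: 1, 2, 4, 5, 6, 3
d = rank(pH) − rank(height): 5, -1, 1, -1, -3, -1; Σd² = 38
ρ = 1 − 6Σd² / [n(n²−1)] = 1 − 6×38 / (6×35) = 1 − 228/210 ≈ -0.086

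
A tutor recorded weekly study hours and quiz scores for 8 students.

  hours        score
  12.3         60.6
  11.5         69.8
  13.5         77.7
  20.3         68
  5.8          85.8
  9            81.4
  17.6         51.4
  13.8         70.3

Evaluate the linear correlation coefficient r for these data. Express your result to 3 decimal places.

n = 8, Σx = 103.8, Σy = 565, Σx² = 1492.72, Σy² = 40777.34, Σxy = 7082.45
nΣxy − ΣxΣy = 56659.6 − 58647 = -1987.4
nΣx² − (Σx)² = 11941.76 − 10774.44 = 1167.32; nΣy² − (Σy)² = 326218.72 − 319225 = 6993.72
r = -1987.4 / √(1167.32 × 6993.72) = -1987.4 / 2857.2555 ≈ -0.696

-0.696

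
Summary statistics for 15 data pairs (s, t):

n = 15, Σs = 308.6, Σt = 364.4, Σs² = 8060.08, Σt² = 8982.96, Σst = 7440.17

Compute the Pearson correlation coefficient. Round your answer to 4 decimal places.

r = (nΣst − ΣsΣt) / √[(nΣs² − (Σs)²)(nΣt² − (Σt)²)]
Numerator: 15×7440.17 − 308.6×364.4 = -851.29
Denominator: √[(120901.2 − 95233.96)(134744.4 − 132787.36)] = √[25667.24 × 1957.04] = 7087.4407
r = -851.29 / 7087.4407 ≈ -0.1201

-0.1201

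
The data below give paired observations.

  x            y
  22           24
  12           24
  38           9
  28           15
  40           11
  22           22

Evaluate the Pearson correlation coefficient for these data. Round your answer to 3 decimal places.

n = 6, Σx = 162, Σy = 105, Σx² = 4940, Σy² = 2063, Σxy = 2502
nΣxy − ΣxΣy = 15012 − 17010 = -1998
nΣx² − (Σx)² = 29640 − 26244 = 3396; nΣy² − (Σy)² = 12378 − 11025 = 1353
r = -1998 / √(3396 × 1353) = -1998 / 2143.5457 ≈ -0.932

-0.932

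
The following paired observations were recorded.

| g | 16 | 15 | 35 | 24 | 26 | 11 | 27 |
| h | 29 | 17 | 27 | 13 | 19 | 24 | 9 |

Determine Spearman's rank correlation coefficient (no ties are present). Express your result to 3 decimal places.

-0.143

Rank g: 3, 2, 7, 4, 5, 1, 6
Rank h: 7, 3, 6, 2, 4, 5, 1
d = rank(g) − rank(h): -4, -1, 1, 2, 1, -4, 5; Σd² = 64
ρ = 1 − 6Σd² / [n(n²−1)] = 1 − 6×64 / (7×48) = 1 − 384/336 ≈ -0.143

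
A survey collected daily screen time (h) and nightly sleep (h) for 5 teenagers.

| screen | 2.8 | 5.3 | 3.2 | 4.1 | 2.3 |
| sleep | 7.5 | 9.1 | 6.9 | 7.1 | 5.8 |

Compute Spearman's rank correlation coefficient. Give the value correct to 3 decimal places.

0.700

Rank screen: 2, 5, 3, 4, 1
Rank sleep: 4, 5, 2, 3, 1
d = rank(screen) − rank(sleep): -2, 0, 1, 1, 0; Σd² = 6
ρ = 1 − 6Σd² / [n(n²−1)] = 1 − 6×6 / (5×24) = 1 − 36/120 ≈ 0.700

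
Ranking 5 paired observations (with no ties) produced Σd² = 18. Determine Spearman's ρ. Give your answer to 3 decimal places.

0.100

ρ = 1 − 6Σd² / [n(n²−1)] = 1 − 6×18 / (5×24)
  = 1 − 108/120 = 1 − 0.9000 ≈ 0.100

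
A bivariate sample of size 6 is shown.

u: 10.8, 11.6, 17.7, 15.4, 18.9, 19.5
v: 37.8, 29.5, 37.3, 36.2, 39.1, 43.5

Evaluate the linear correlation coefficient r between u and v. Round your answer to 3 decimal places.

n = 6, Σu = 93.9, Σv = 223.4, Σu² = 1539.11, Σv² = 8421.88, Σuv = 3555.37
nΣuv − ΣuΣv = 21332.22 − 20977.26 = 354.96
nΣu² − (Σu)² = 9234.66 − 8817.21 = 417.45; nΣv² − (Σv)² = 50531.28 − 49907.56 = 623.72
r = 354.96 / √(417.45 × 623.72) = 354.96 / 510.2665 ≈ 0.696

0.696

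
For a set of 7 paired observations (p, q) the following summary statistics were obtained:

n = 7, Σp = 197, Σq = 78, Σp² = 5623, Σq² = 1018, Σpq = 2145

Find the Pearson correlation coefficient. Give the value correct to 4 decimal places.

r = (nΣpq − ΣpΣq) / √[(nΣp² − (Σp)²)(nΣq² − (Σq)²)]
Numerator: 7×2145 − 197×78 = -351
Denominator: √[(39361 − 38809)(7126 − 6084)] = √[552 × 1042] = 758.4089
r = -351 / 758.4089 ≈ -0.4628

-0.4628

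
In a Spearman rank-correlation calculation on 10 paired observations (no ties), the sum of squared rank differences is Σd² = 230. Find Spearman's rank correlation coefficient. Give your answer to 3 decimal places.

-0.394

ρ = 1 − 6Σd² / [n(n²−1)] = 1 − 6×230 / (10×99)
  = 1 − 1380/990 = 1 − 1.3939 ≈ -0.394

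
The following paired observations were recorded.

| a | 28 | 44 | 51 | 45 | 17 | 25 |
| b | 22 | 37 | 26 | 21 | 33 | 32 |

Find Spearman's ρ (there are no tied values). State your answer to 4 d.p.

Rank a: 3, 4, 6, 5, 1, 2
Rank b: 2, 6, 3, 1, 5, 4
d = rank(a) − rank(b): 1, -2, 3, 4, -4, -2; Σd² = 50
ρ = 1 − 6Σd² / [n(n²−1)] = 1 − 6×50 / (6×35) = 1 − 300/210 ≈ -0.4286

-0.4286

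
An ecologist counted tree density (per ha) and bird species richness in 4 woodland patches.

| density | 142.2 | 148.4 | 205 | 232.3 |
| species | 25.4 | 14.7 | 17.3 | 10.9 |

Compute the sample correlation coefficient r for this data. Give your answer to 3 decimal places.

n = 4, Σx = 727.9, Σy = 68.3, Σx² = 138231.69, Σy² = 1279.35, Σxy = 11871.93
nΣxy − ΣxΣy = 47487.72 − 49715.57 = -2227.85
nΣx² − (Σx)² = 552926.76 − 529838.41 = 23088.35; nΣy² − (Σy)² = 5117.4 − 4664.89 = 452.51
r = -2227.85 / √(23088.35 × 452.51) = -2227.85 / 3232.2916 ≈ -0.689

-0.689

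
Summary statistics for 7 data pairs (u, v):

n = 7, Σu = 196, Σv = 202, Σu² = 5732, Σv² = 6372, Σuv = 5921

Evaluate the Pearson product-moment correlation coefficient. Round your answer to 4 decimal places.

0.7281

r = (nΣuv − ΣuΣv) / √[(nΣu² − (Σu)²)(nΣv² − (Σv)²)]
Numerator: 7×5921 − 196×202 = 1855
Denominator: √[(40124 − 38416)(44604 − 40804)] = √[1708 × 3800] = 2547.6263
r = 1855 / 2547.6263 ≈ 0.7281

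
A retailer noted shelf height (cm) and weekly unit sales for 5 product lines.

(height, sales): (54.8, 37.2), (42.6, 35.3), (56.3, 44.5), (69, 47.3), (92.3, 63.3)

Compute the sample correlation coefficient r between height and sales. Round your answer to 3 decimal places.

0.972

n = 5, Σx = 315, Σy = 227.6, Σx² = 21267.78, Σy² = 10854.36, Σxy = 15153.98
nΣxy − ΣxΣy = 75769.9 − 71694 = 4075.9
nΣx² − (Σx)² = 106338.9 − 99225 = 7113.9; nΣy² − (Σy)² = 54271.8 − 51801.76 = 2470.04
r = 4075.9 / √(7113.9 × 2470.04) = 4075.9 / 4191.8513 ≈ 0.972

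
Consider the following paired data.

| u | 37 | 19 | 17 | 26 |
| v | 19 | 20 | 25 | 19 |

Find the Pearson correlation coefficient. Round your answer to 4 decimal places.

n = 4, Σu = 99, Σv = 83, Σu² = 2695, Σv² = 1747, Σuv = 2002
nΣuv − ΣuΣv = 8008 − 8217 = -209
nΣu² − (Σu)² = 10780 − 9801 = 979; nΣv² − (Σv)² = 6988 − 6889 = 99
r = -209 / √(979 × 99) = -209 / 311.3214 ≈ -0.6713

-0.6713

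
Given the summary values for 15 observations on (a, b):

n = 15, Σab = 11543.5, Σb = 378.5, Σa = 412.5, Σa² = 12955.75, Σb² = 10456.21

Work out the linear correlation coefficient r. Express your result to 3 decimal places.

0.939

r = (nΣab − ΣaΣb) / √[(nΣa² − (Σa)²)(nΣb² − (Σb)²)]
Numerator: 15×11543.5 − 412.5×378.5 = 17021.25
Denominator: √[(194336.25 − 170156.25)(156843.15 − 143262.25)] = √[24180 × 13580.9] = 18121.4283
r = 17021.25 / 18121.4283 ≈ 0.939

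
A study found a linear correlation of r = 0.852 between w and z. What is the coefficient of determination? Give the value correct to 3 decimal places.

r² = (0.852)² = 0.726

0.726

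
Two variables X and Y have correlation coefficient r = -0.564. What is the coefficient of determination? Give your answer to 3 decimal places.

r² = (-0.564)² = 0.318

0.318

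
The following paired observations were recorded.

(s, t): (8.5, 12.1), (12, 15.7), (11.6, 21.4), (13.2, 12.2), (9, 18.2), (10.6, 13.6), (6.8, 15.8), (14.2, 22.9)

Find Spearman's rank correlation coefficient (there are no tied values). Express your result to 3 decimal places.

0.286

Rank s: 2, 6, 5, 7, 3, 4, 1, 8
Rank t: 1, 4, 7, 2, 6, 3, 5, 8
d = rank(s) − rank(t): 1, 2, -2, 5, -3, 1, -4, 0; Σd² = 60
ρ = 1 − 6Σd² / [n(n²−1)] = 1 − 6×60 / (8×63) = 1 − 360/504 ≈ 0.286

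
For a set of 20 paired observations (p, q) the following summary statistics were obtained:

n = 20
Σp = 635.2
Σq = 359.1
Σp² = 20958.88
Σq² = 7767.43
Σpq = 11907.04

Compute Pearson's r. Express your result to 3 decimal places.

0.493

r = (nΣpq − ΣpΣq) / √[(nΣp² − (Σp)²)(nΣq² − (Σq)²)]
Numerator: 20×11907.04 − 635.2×359.1 = 10040.48
Denominator: √[(419177.6 − 403479.04)(155348.6 − 128952.81)] = √[15698.56 × 26395.79] = 20356.2249
r = 10040.48 / 20356.2249 ≈ 0.493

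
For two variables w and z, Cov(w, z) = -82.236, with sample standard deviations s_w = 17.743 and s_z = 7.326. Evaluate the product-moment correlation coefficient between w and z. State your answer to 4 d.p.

r = Cov(w,z) / (s_w · s_z) = -82.236 / (17.743 × 7.326)
  = -82.236 / 129.9852 ≈ -0.6327

-0.6327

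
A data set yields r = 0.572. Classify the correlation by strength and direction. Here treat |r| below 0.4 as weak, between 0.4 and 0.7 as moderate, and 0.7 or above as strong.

r = 0.572 > 0 so the relationship is positive.
|r| = 0.572, which falls in the moderate range.

moderate positive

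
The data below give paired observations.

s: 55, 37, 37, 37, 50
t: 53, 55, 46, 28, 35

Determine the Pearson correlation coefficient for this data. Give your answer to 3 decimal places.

0.158

n = 5, Σs = 216, Σt = 217, Σs² = 9632, Σt² = 9959, Σst = 9438
nΣst − ΣsΣt = 47190 − 46872 = 318
nΣs² − (Σs)² = 48160 − 46656 = 1504; nΣt² − (Σt)² = 49795 − 47089 = 2706
r = 318 / √(1504 × 2706) = 318 / 2017.3805 ≈ 0.158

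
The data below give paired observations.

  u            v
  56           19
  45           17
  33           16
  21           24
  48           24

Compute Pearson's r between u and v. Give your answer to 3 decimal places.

n = 5, Σu = 203, Σv = 100, Σu² = 8995, Σv² = 2058, Σuv = 4013
nΣuv − ΣuΣv = 20065 − 20300 = -235
nΣu² − (Σu)² = 44975 − 41209 = 3766; nΣv² − (Σv)² = 10290 − 10000 = 290
r = -235 / √(3766 × 290) = -235 / 1045.0550 ≈ -0.225

-0.225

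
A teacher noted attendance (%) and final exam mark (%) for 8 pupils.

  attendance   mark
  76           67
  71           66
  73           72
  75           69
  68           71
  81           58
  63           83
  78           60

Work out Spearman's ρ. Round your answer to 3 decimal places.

-0.810

Rank attendance: 6, 3, 4, 5, 2, 8, 1, 7
Rank mark: 4, 3, 7, 5, 6, 1, 8, 2
d = rank(attendance) − rank(mark): 2, 0, -3, 0, -4, 7, -7, 5; Σd² = 152
ρ = 1 − 6Σd² / [n(n²−1)] = 1 − 6×152 / (8×63) = 1 − 912/504 ≈ -0.810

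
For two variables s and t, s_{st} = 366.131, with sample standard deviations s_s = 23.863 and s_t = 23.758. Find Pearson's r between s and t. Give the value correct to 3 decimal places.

0.646

r = Cov(s,t) / (s_s · s_t) = 366.131 / (23.863 × 23.758)
  = 366.131 / 566.9372 ≈ 0.646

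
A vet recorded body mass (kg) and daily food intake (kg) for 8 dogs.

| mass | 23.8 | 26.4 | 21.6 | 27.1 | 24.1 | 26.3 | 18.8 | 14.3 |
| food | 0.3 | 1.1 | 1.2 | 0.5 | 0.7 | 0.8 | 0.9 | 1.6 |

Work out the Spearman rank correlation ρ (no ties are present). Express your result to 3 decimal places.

-0.524

Rank mass: 4, 7, 3, 8, 5, 6, 2, 1
Rank food: 1, 6, 7, 2, 3, 4, 5, 8
d = rank(mass) − rank(food): 3, 1, -4, 6, 2, 2, -3, -7; Σd² = 128
ρ = 1 − 6Σd² / [n(n²−1)] = 1 − 6×128 / (8×63) = 1 − 768/504 ≈ -0.524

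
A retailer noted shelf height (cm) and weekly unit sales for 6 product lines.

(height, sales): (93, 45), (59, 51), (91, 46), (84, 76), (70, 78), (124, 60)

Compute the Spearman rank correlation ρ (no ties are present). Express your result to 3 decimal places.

-0.371

Rank height: 5, 1, 4, 3, 2, 6
Rank sales: 1, 3, 2, 5, 6, 4
d = rank(height) − rank(sales): 4, -2, 2, -2, -4, 2; Σd² = 48
ρ = 1 − 6Σd² / [n(n²−1)] = 1 − 6×48 / (6×35) = 1 − 288/210 ≈ -0.371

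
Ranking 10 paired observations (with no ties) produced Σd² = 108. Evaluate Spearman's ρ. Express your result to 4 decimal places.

0.3455

ρ = 1 − 6Σd² / [n(n²−1)] = 1 − 6×108 / (10×99)
  = 1 − 648/990 = 1 − 0.65455 ≈ 0.3455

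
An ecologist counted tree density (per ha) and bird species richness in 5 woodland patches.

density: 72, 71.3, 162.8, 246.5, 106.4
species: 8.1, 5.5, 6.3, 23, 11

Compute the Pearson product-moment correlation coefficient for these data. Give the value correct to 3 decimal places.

n = 5, Σx = 659, Σy = 53.9, Σx² = 108854.74, Σy² = 785.55, Σxy = 8840.89
nΣxy − ΣxΣy = 44204.45 − 35520.1 = 8684.35
nΣx² − (Σx)² = 544273.7 − 434281 = 109992.7; nΣy² − (Σy)² = 3927.75 − 2905.21 = 1022.54
r = 8684.35 / √(109992.7 × 1022.54) = 8684.35 / 10605.2787 ≈ 0.819

0.819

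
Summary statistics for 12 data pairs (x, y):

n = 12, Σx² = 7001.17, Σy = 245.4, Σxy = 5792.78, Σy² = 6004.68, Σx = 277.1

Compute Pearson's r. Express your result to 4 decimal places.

0.1636

r = (nΣxy − ΣxΣy) / √[(nΣx² − (Σx)²)(nΣy² − (Σy)²)]
Numerator: 12×5792.78 − 277.1×245.4 = 1513.02
Denominator: √[(84014.04 − 76784.41)(72056.16 − 60221.16)] = √[7229.63 × 11835] = 9250.0092
r = 1513.02 / 9250.0092 ≈ 0.1636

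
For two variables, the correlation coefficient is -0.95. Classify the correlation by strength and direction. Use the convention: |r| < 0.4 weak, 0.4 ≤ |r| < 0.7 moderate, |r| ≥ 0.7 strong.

r = -0.95 < 0 so the relationship is negative.
|r| = 0.95, which falls in the strong range.

strong negative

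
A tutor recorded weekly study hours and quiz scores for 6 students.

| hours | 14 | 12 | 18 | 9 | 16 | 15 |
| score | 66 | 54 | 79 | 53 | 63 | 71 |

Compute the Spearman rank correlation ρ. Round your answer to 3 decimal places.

Rank hours: 3, 2, 6, 1, 5, 4
Rank score: 4, 2, 6, 1, 3, 5
d = rank(hours) − rank(score): -1, 0, 0, 0, 2, -1; Σd² = 6
ρ = 1 − 6Σd² / [n(n²−1)] = 1 − 6×6 / (6×35) = 1 − 36/210 ≈ 0.829

0.829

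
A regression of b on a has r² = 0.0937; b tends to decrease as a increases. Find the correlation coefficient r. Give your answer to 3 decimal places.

-0.306

|r| = √0.0937 = 0.306
The association is negative, so r = −0.306.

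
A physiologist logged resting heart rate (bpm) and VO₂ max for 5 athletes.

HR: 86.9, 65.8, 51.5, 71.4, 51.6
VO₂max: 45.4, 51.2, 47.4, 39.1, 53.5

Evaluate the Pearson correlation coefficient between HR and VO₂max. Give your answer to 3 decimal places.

-0.529

n = 5, Σx = 327.2, Σy = 236.6, Σx² = 22294.02, Σy² = 11320.42, Σxy = 15307.66
nΣxy − ΣxΣy = 76538.3 − 77415.52 = -877.22
nΣx² − (Σx)² = 111470.1 − 107059.84 = 4410.26; nΣy² − (Σy)² = 56602.1 − 55979.56 = 622.54
r = -877.22 / √(4410.26 × 622.54) = -877.22 / 1656.9741 ≈ -0.529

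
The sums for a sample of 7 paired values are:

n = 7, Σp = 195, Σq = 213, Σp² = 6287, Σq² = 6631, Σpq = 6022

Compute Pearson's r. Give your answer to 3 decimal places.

0.247

r = (nΣpq − ΣpΣq) / √[(nΣp² − (Σp)²)(nΣq² − (Σq)²)]
Numerator: 7×6022 − 195×213 = 619
Denominator: √[(44009 − 38025)(46417 − 45369)] = √[5984 × 1048] = 2504.2428
r = 619 / 2504.2428 ≈ 0.247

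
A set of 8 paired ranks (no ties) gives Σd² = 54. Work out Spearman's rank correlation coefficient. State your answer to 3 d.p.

0.357

ρ = 1 − 6Σd² / [n(n²−1)] = 1 − 6×54 / (8×63)
  = 1 − 324/504 = 1 − 0.6429 ≈ 0.357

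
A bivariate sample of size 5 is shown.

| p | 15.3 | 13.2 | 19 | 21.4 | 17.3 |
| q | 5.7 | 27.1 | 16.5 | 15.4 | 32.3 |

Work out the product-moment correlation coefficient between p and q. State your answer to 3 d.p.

n = 5, Σp = 86.2, Σq = 97, Σp² = 1526.58, Σq² = 2319.6, Σpq = 1646.78
nΣpq − ΣpΣq = 8233.9 − 8361.4 = -127.5
nΣp² − (Σp)² = 7632.9 − 7430.44 = 202.46; nΣq² − (Σq)² = 11598 − 9409 = 2189
r = -127.5 / √(202.46 × 2189) = -127.5 / 665.7214 ≈ -0.192

-0.192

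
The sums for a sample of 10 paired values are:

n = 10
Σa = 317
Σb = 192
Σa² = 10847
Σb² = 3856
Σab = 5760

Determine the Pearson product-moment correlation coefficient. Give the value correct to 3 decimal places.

r = (nΣab − ΣaΣb) / √[(nΣa² − (Σa)²)(nΣb² − (Σb)²)]
Numerator: 10×5760 − 317×192 = -3264
Denominator: √[(108470 − 100489)(38560 − 36864)] = √[7981 × 1696] = 3679.0999
r = -3264 / 3679.0999 ≈ -0.887

-0.887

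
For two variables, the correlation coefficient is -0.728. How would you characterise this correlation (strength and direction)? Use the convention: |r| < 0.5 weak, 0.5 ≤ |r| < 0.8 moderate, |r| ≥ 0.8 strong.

r = -0.728 < 0 so the relationship is negative.
|r| = 0.728, which falls in the moderate range.

moderate negative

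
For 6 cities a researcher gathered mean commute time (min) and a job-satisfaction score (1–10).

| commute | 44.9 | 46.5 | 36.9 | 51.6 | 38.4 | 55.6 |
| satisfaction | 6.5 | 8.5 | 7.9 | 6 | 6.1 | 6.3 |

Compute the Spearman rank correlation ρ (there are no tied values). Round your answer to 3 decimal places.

-0.314

Rank commute: 3, 4, 1, 5, 2, 6
Rank satisfaction: 4, 6, 5, 1, 2, 3
d = rank(commute) − rank(satisfaction): -1, -2, -4, 4, 0, 3; Σd² = 46
ρ = 1 − 6Σd² / [n(n²−1)] = 1 − 6×46 / (6×35) = 1 − 276/210 ≈ -0.314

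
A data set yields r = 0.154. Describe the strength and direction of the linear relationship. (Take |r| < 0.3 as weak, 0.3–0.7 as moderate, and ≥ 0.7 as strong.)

weak positive

r = 0.154 > 0 so the relationship is positive.
|r| = 0.154, which falls in the weak range.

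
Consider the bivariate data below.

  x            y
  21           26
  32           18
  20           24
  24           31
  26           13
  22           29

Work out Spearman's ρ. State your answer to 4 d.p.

Rank x: 2, 6, 1, 4, 5, 3
Rank y: 4, 2, 3, 6, 1, 5
d = rank(x) − rank(y): -2, 4, -2, -2, 4, -2; Σd² = 48
ρ = 1 − 6Σd² / [n(n²−1)] = 1 − 6×48 / (6×35) = 1 − 288/210 ≈ -0.3714

-0.3714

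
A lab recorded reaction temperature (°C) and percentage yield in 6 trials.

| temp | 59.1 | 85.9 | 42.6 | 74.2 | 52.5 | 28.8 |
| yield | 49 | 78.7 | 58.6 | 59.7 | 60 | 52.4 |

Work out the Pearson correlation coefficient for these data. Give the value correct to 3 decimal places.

n = 6, Σx = 343.1, Σy = 358.4, Σx² = 21777.71, Σy² = 21938.5, Σxy = 21241.45
nΣxy − ΣxΣy = 127448.7 − 122967.04 = 4481.66
nΣx² − (Σx)² = 130666.26 − 117717.61 = 12948.65; nΣy² − (Σy)² = 131631 − 128450.56 = 3180.44
r = 4481.66 / √(12948.65 × 3180.44) = 4481.66 / 6417.3518 ≈ 0.698

0.698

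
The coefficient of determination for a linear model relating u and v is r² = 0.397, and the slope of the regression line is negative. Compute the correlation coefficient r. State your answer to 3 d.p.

-0.630

|r| = √0.397 = 0.630
The association is negative, so r = −0.630.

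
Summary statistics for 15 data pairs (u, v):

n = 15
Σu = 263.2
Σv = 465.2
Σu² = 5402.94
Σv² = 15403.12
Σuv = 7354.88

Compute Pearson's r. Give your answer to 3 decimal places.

-0.923

r = (nΣuv − ΣuΣv) / √[(nΣu² − (Σu)²)(nΣv² − (Σv)²)]
Numerator: 15×7354.88 − 263.2×465.2 = -12117.44
Denominator: √[(81044.1 − 69274.24)(231046.8 − 216411.04)] = √[11769.86 × 14635.76] = 13124.8179
r = -12117.44 / 13124.8179 ≈ -0.923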